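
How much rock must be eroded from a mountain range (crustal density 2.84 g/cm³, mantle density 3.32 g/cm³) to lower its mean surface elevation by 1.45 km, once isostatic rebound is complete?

Net drop Δ = e − u = e − e ρ_c/ρ_m = e (ρ_m − ρ_c)/ρ_m.
e = Δ ρ_m/(ρ_m − ρ_c) = 1.45 km × 3.32/0.48 = 10 km.

10 km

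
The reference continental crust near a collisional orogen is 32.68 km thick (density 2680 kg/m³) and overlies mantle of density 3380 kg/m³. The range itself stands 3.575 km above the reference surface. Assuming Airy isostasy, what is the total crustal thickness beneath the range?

Root depth r = h ρ_c / (ρ_m − ρ_c) = 3.575 km × 2680 / 700 = 13.69 km.
Total thickness = T + h + r = 32.68 km + 3.575 km + 13.69 km = 49.9 km.

49.9 km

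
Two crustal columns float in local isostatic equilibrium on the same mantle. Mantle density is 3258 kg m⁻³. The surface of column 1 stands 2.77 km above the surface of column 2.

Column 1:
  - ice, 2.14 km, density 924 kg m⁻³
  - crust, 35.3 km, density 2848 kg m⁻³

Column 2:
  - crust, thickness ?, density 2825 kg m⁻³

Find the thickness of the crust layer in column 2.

Take the compensation level at the base of the deeper column (depth z_c below the surface of column 1) and equate Σ ρ_i t_i down to z_c; mantle fills any gap and the z_c terms cancel.
Column 1: 2.14×924 + 35.3×2848 + (z_c − 37.44)×3258
Column 2: 2.77×0 + x×2825 + (z_c − 2.77 − 0 − x)×3258
The z_c×3258 term appears on both sides and cancels. Collect the known terms of each column as K = Σ(ρt)_known − 3258 × (depth of known layers): K_1 = 102511.76 − 3258×37.44 = −19467.76; K_2 = 0 − 3258×(2.77 + 0) = −9024.66.
Balance: K_1 = K_2 − x×(3258 − 2825), so x = (K_2 − K_1)/(3258 − 2825) = 10443.1/433 = 24.1 km.

24.1 km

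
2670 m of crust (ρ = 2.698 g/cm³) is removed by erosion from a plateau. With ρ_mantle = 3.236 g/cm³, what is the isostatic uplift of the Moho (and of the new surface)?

Unloading: uplift u = e ρ_c/ρ_m = 2670 m × 2.698/3.236 = 2230 m.

2230 m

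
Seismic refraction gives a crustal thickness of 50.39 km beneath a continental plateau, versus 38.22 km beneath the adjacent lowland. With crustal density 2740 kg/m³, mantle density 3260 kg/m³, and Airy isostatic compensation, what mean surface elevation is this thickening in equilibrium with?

Excess crust Δ = 50.39 km − 38.22 km = 12.17 km, split between elevation h and root r with h + r = Δ.
Airy balance ρ_c h = (ρ_m − ρ_c) r gives r = h ρ_c/(ρ_m − ρ_c), so h (1 + ρ_c/(ρ_m − ρ_c)) = Δ, i.e. h = Δ (ρ_m − ρ_c)/ρ_m.
h = 12.17 km × 520/3260 = 1.94 km.

1.94 km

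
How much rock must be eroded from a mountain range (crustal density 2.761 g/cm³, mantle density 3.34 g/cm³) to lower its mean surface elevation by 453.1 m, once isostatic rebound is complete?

Net drop Δ = e − u = e − e ρ_c/ρ_m = e (ρ_m − ρ_c)/ρ_m.
e = Δ ρ_m/(ρ_m − ρ_c) = 453.1 m × 3.34/0.579 = 2610 m.

2610 m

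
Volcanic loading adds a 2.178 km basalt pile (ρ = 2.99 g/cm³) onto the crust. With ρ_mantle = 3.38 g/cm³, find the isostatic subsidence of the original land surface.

1.93 km

Subaerial loading: s = t ρ_load / ρ_m.
s = 2.178 km × 2.99/3.38 = 1.93 km.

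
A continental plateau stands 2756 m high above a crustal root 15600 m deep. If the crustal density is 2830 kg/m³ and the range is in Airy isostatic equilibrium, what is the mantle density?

3330 kg/m³

Airy balance: ρ_c h = (ρ_m − ρ_c) r → ρ_m = ρ_c (1 + h/r).
ρ_m = 2830 × (1 + 2756 m/15600 m) = 3330 kg/m³.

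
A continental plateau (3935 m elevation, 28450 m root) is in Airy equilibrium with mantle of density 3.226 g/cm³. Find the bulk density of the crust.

ρ_c h = (ρ_m − ρ_c) r → ρ_c (h + r) = ρ_m r → ρ_c = ρ_m r / (h + r).
ρ_c = 3.226 × 28450 m / (3935 m + 28450 m) = 2.83 g/cm³.

2.83 g/cm³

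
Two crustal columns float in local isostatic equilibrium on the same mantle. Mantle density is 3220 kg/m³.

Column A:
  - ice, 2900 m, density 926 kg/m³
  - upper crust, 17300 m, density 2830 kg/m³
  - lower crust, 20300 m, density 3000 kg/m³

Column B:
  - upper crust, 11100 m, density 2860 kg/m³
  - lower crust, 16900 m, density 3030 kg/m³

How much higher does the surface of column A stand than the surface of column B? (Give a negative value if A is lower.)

3310 m

For any compensation level in the mantle, the mantle terms cancel and isostasy reduces to e = (Σt_A − Σt_B) − (Σ(ρt)_A − Σ(ρt)_B) / ρ_m.
Σt_A = 40500 m; Σt_B = 28000 m; Σ(ρt)_A = 112544400; Σ(ρt)_B = 82953000 (in m·kg/m³).
e = (40500 − 28000) − (112544400 − 82953000) / 3220 = 3310 m.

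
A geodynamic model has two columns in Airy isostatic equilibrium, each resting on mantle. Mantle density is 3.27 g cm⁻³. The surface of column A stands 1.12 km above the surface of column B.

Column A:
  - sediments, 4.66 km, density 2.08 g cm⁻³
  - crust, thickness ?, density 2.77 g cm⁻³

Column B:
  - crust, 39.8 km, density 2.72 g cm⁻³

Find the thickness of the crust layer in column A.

40 km

Take the compensation level at the base of the deeper column (depth z_c below the surface of column A) and equate Σ ρ_i t_i down to z_c; mantle fills any gap and the z_c terms cancel.
Column A: 4.66×2.08 + x×2.77 + (z_c − 4.66 − x)×3.27
Column B: 1.12×0 + 39.8×2.72 + (z_c − 1.12 − 39.8)×3.27
The z_c×3.27 term appears on both sides and cancels. Collect the known terms of each column as K = Σ(ρt)_known − 3.27 × (depth of known layers): K_A = 9.6928 − 3.27×4.66 = −5.5454; K_B = 108.256 − 3.27×(1.12 + 39.8) = −25.5524.
Balance: K_A − x×(3.27 − 2.77) = K_B, so x = (K_A − K_B)/(3.27 − 2.77) = 20.007/0.5 = 40 km.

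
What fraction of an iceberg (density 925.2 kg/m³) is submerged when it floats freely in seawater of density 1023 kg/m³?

0.904

Submerged fraction = ρ_obj/ρ_fluid = 925.2/1023 = 0.904.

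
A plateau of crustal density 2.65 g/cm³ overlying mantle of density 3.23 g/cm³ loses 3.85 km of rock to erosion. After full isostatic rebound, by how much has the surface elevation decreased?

Rebound u = e ρ_c/ρ_m = 3.85 km × 2.65/3.23 = 3.159 km.
Net surface drop = e − u = 3.85 km − 3.159 km = e (ρ_m − ρ_c)/ρ_m = 0.691 km.

0.691 km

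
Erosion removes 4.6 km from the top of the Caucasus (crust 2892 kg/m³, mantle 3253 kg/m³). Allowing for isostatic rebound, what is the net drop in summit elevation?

Rebound u = e ρ_c/ρ_m = 4.6 km × 2892/3253 = 4.09 km.
Net surface drop = e − u = 4.6 km − 4.09 km = e (ρ_m − ρ_c)/ρ_m = 0.51 km.

0.51 km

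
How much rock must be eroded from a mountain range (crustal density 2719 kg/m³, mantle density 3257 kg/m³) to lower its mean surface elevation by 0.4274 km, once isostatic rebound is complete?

Net drop Δ = e − u = e − e ρ_c/ρ_m = e (ρ_m − ρ_c)/ρ_m.
e = Δ ρ_m/(ρ_m − ρ_c) = 0.4274 km × 3257/538 = 2.59 km.

2.59 km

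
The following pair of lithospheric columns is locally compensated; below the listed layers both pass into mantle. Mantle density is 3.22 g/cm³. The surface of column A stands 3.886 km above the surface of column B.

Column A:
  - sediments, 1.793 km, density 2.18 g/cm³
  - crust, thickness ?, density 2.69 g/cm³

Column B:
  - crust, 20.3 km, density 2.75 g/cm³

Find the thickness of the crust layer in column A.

Take the compensation level at the base of the deeper column (depth z_c below the surface of column A) and equate Σ ρ_i t_i down to z_c; mantle fills any gap and the z_c terms cancel.
Column A: 1.793×2.18 + x×2.69 + (z_c − 1.793 − x)×3.22
Column B: 3.886×0 + 20.3×2.75 + (z_c − 3.886 − 20.3)×3.22
The z_c×3.22 term appears on both sides and cancels. Collect the known terms of each column as K = Σ(ρt)_known − 3.22 × (depth of known layers): K_A = 3.90874 − 3.22×1.793 = −1.86472; K_B = 55.825 − 3.22×(3.886 + 20.3) = −22.05392.
Balance: K_A − x×(3.22 − 2.69) = K_B, so x = (K_A − K_B)/(3.22 − 2.69) = 20.1892/0.53 = 38.1 km.

38.1 km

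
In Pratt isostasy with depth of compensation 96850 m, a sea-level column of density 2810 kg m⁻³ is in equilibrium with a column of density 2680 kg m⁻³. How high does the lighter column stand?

4700 m

ρ_ref D = ρ (D + h) → h = D (ρ_ref − ρ)/ρ.
h = 96850 m × (2810 − 2680)/2680 = 4700 m.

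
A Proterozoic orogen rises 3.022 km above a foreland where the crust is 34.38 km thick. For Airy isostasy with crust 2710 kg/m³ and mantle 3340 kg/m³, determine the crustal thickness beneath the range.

Root depth r = h ρ_c / (ρ_m − ρ_c) = 3.022 km × 2710 / 630 = 13 km.
Total thickness = T + h + r = 34.38 km + 3.022 km + 13 km = 50.4 km.

50.4 km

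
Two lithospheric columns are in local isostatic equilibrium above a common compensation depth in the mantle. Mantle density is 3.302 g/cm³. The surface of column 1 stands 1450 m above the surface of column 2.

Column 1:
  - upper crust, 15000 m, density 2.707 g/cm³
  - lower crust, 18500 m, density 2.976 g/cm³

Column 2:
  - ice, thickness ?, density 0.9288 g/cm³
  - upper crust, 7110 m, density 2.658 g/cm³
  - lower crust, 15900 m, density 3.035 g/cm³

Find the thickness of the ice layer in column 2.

566 m

Take the compensation level at the base of the deeper column (depth z_c below the surface of column 1) and equate Σ ρ_i t_i down to z_c; mantle fills any gap and the z_c terms cancel.
Column 1: 15000×2.707 + 18500×2.976 + (z_c − 33500)×3.302
Column 2: 1450×0 + x×0.9288 + 7110×2.658 + 15900×3.035 + (z_c − 1450 − 23010 − x)×3.302
The z_c×3.302 term appears on both sides and cancels. Collect the known terms of each column as K = Σ(ρt)_known − 3.302 × (depth of known layers): K_1 = 95661 − 3.302×33500 = −14956; K_2 = 67154.88 − 3.302×(1450 + 23010) = −13612.04.
Balance: K_1 = K_2 − x×(3.302 − 0.9288), so x = (K_2 − K_1)/(3.302 − 0.9288) = 1343.96/2.3732 = 566 m.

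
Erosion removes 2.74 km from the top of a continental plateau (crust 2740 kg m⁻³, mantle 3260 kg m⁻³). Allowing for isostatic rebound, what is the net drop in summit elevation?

0.437 km

Rebound u = e ρ_c/ρ_m = 2.74 km × 2740/3260 = 2.303 km.
Net surface drop = e − u = 2.74 km − 2.303 km = e (ρ_m − ρ_c)/ρ_m = 0.437 km.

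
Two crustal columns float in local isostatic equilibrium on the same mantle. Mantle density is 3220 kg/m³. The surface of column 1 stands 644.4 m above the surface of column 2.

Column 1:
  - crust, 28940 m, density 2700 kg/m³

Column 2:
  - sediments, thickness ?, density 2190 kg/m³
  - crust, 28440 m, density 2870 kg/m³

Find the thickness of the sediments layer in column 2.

Take the compensation level at the base of the deeper column (depth z_c below the surface of column 1) and equate Σ ρ_i t_i down to z_c; mantle fills any gap and the z_c terms cancel.
Column 1: 28940×2700 + (z_c − 28940)×3220
Column 2: 644.4×0 + x×2190 + 28440×2870 + (z_c − 644.4 − 28440 − x)×3220
The z_c×3220 term appears on both sides and cancels. Collect the known terms of each column as K = Σ(ρt)_known − 3220 × (depth of known layers): K_1 = 78138000 − 3220×28940 = −15048800; K_2 = 81622800 − 3220×(644.4 + 28440) = −12028968.
Balance: K_1 = K_2 − x×(3220 − 2190), so x = (K_2 − K_1)/(3220 − 2190) = 3019830/1030 = 2930 m.

2930 m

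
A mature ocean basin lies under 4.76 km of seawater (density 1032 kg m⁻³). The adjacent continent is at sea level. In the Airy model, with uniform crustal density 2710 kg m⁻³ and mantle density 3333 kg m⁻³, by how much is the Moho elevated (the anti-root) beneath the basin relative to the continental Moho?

Balancing pressure at the compensation depth: replacing crust with seawater at the top is compensated by replacing crust with mantle at the base: d (ρ_c − ρ_w) = a (ρ_m − ρ_c).
a = d (ρ_c − ρ_w)/(ρ_m − ρ_c) = 4.76 km × 1678/623 = 12.8 km.

12.8 km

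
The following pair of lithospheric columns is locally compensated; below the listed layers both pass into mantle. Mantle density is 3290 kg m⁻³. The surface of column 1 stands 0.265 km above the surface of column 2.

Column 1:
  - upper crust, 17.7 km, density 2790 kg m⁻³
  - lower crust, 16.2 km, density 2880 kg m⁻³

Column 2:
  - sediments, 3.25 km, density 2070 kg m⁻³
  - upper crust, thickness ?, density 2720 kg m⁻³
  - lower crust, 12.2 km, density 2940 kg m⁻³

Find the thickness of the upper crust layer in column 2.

11.2 km

Take the compensation level at the base of the deeper column (depth z_c below the surface of column 1) and equate Σ ρ_i t_i down to z_c; mantle fills any gap and the z_c terms cancel.
Column 1: 17.7×2790 + 16.2×2880 + (z_c − 33.9)×3290
Column 2: 0.265×0 + 3.25×2070 + x×2720 + 12.2×2940 + (z_c − 0.265 − 15.45 − x)×3290
The z_c×3290 term appears on both sides and cancels. Collect the known terms of each column as K = Σ(ρt)_known − 3290 × (depth of known layers): K_1 = 96039 − 3290×33.9 = −15492; K_2 = 42595.5 − 3290×(0.265 + 15.45) = −9106.85.
Balance: K_1 = K_2 − x×(3290 − 2720), so x = (K_2 − K_1)/(3290 − 2720) = 6385.15/570 = 11.2 km.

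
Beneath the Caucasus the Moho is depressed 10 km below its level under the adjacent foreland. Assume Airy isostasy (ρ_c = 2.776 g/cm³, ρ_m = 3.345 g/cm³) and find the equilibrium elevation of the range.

Balancing pressure at the compensation depth: ρ_c h = (ρ_m − ρ_c) r.
h = r (ρ_m − ρ_c) / ρ_c = 10 km × (3.345 − 2.776) / 2.776 = 2.05 km.

2.05 km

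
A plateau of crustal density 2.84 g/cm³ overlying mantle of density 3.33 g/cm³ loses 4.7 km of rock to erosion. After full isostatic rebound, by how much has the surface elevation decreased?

0.692 km

Rebound u = e ρ_c/ρ_m = 4.7 km × 2.84/3.33 = 4.008 km.
Net surface drop = e − u = 4.7 km − 4.008 km = e (ρ_m − ρ_c)/ρ_m = 0.692 km.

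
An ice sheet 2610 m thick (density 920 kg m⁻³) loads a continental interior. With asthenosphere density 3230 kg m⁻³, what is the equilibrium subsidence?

743 m

Equating mass per unit area of the two columns: the ice load ρ_ice t is balanced by mantle displaced below, ρ_m s.
s = t ρ_ice / ρ_m = 2610 m × 920/3230 = 743 m.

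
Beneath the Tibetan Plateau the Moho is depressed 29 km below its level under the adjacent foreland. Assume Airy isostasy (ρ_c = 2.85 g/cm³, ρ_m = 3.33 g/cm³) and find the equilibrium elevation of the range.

4.88 km

For local isostatic compensation: ρ_c h = (ρ_m − ρ_c) r.
h = r (ρ_m − ρ_c) / ρ_c = 29 km × (3.33 − 2.85) / 2.85 = 4.88 km.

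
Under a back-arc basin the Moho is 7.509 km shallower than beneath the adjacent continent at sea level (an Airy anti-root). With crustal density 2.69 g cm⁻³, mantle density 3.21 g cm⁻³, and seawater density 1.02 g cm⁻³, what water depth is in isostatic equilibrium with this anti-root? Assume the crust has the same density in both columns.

2.34 km

Replacing a thickness d of crust by seawater at the top must be balanced by replacing crust with mantle at the base: d (ρ_c − ρ_w) = a (ρ_m − ρ_c).
d = a (ρ_m − ρ_c)/(ρ_c − ρ_w) = 7.509 km × 0.52/1.67 = 2.34 km.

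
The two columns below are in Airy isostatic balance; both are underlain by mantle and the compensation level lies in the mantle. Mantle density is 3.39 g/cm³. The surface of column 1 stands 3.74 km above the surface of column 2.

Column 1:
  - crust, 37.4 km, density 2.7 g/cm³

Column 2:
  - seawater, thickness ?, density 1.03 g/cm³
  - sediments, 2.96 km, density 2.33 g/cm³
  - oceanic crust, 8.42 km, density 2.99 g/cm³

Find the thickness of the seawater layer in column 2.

2.81 km

Take the compensation level at the base of the deeper column (depth z_c below the surface of column 1) and equate Σ ρ_i t_i down to z_c; mantle fills any gap and the z_c terms cancel.
Column 1: 37.4×2.7 + (z_c − 37.4)×3.39
Column 2: 3.74×0 + x×1.03 + 2.96×2.33 + 8.42×2.99 + (z_c − 3.74 − 11.38 − x)×3.39
The z_c×3.39 term appears on both sides and cancels. Collect the known terms of each column as K = Σ(ρt)_known − 3.39 × (depth of known layers): K_1 = 100.98 − 3.39×37.4 = −25.806; K_2 = 32.0726 − 3.39×(3.74 + 11.38) = −19.1842.
Balance: K_1 = K_2 − x×(3.39 − 1.03), so x = (K_2 − K_1)/(3.39 − 1.03) = 6.6218/2.36 = 2.81 km.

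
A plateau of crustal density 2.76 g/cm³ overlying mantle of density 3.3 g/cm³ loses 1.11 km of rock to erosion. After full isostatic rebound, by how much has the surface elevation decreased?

Rebound u = e ρ_c/ρ_m = 1.11 km × 2.76/3.3 = 0.9284 km.
Net surface drop = e − u = 1.11 km − 0.9284 km = e (ρ_m − ρ_c)/ρ_m = 0.182 km.

0.182 km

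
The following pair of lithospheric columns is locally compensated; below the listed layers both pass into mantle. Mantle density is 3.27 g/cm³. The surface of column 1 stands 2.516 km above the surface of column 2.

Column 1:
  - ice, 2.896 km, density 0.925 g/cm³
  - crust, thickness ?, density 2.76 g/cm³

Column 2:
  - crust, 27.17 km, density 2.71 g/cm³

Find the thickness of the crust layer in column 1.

32.6 km

Take the compensation level at the base of the deeper column (depth z_c below the surface of column 1) and equate Σ ρ_i t_i down to z_c; mantle fills any gap and the z_c terms cancel.
Column 1: 2.896×0.925 + x×2.76 + (z_c − 2.896 − x)×3.27
Column 2: 2.516×0 + 27.17×2.71 + (z_c − 2.516 − 27.17)×3.27
The z_c×3.27 term appears on both sides and cancels. Collect the known terms of each column as K = Σ(ρt)_known − 3.27 × (depth of known layers): K_1 = 2.6788 − 3.27×2.896 = −6.79112; K_2 = 73.6307 − 3.27×(2.516 + 27.17) = −23.44252.
Balance: K_1 − x×(3.27 − 2.76) = K_2, so x = (K_1 − K_2)/(3.27 − 2.76) = 16.6514/0.51 = 32.6 km.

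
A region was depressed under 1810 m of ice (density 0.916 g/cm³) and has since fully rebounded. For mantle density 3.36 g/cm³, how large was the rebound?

493 m

Removing the load lets mantle flow back in; uplift u satisfies ρ_ice t = ρ_m u.
u = t ρ_ice/ρ_m = 1810 m × 0.916/3.36 = 493 m.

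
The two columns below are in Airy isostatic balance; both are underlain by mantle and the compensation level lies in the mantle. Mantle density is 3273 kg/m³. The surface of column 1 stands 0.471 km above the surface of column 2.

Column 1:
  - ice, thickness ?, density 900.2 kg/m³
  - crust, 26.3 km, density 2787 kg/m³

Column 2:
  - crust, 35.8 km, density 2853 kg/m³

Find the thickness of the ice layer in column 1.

1.6 km

Take the compensation level at the base of the deeper column (depth z_c below the surface of column 1) and equate Σ ρ_i t_i down to z_c; mantle fills any gap and the z_c terms cancel.
Column 1: x×900.2 + 26.3×2787 + (z_c − 26.3 − x)×3273
Column 2: 0.471×0 + 35.8×2853 + (z_c − 0.471 − 35.8)×3273
The z_c×3273 term appears on both sides and cancels. Collect the known terms of each column as K = Σ(ρt)_known − 3273 × (depth of known layers): K_1 = 73298.1 − 3273×26.3 = −12781.8; K_2 = 102137.4 − 3273×(0.471 + 35.8) = −16577.583.
Balance: K_1 − x×(3273 − 900.2) = K_2, so x = (K_1 − K_2)/(3273 − 900.2) = 3795.78/2372.8 = 1.6 km.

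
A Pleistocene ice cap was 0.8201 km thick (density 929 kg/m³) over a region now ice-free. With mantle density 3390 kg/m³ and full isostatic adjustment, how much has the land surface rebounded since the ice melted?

0.225 km

Removing the load lets mantle flow back in; uplift u satisfies ρ_ice t = ρ_m u.
u = t ρ_ice/ρ_m = 0.8201 km × 929/3390 = 0.225 km.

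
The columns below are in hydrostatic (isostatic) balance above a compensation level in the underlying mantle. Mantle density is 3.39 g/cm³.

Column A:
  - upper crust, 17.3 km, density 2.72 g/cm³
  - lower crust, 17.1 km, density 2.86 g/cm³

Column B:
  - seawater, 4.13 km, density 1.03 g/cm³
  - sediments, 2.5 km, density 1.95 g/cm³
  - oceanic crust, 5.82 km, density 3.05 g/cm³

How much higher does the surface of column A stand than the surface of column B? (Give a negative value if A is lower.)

1.57 km

For any compensation level in the mantle, the mantle terms cancel and isostasy reduces to e = (Σt_A − Σt_B) − (Σ(ρt)_A − Σ(ρt)_B) / ρ_m.
Σt_A = 34.4 km; Σt_B = 12.45 km; Σ(ρt)_A = 95.962; Σ(ρt)_B = 26.8799 (in km·g/cm³).
e = (34.4 − 12.45) − (95.962 − 26.8799) / 3.39 = 1.57 km.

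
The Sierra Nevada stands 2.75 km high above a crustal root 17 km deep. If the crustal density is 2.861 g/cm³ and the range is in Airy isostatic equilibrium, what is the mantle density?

3.32 g/cm³

Airy balance: ρ_c h = (ρ_m − ρ_c) r → ρ_m = ρ_c (1 + h/r).
ρ_m = 2.861 × (1 + 2.75 km/17 km) = 3.32 g/cm³.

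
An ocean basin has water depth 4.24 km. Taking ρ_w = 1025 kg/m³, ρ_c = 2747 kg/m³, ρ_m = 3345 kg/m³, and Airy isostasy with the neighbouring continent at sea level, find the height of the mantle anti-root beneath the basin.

Isostatic balance requires: replacing crust with seawater at the top is compensated by replacing crust with mantle at the base: d (ρ_c − ρ_w) = a (ρ_m − ρ_c).
a = d (ρ_c − ρ_w)/(ρ_m − ρ_c) = 4.24 km × 1722/598 = 12.2 km.

12.2 km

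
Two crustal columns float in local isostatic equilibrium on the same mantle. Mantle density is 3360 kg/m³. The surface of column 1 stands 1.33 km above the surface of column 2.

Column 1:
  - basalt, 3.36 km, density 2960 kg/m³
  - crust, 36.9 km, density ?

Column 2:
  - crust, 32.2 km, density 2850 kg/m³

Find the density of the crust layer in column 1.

2830 kg/m³

Take the compensation level at the base of the deeper column (depth z_c below the surface of column 1) and equate Σ ρ_i t_i down to z_c; mantle fills any gap and the z_c terms cancel.
Column 1: 3.36×2960 + 36.9×ρ + (z_c − 40.26)×3360
Column 2: 1.33×0 + 32.2×2850 + (z_c − 1.33 − 32.2)×3360
The z_c×3360 term appears on both sides and cancels. Collect the known terms of each column as K = Σ(ρt)_known − 3360 × (depth of known layers): K_1 = 9945.6 − 3360×40.26 = −125328; K_2 = 91770 − 3360×(1.33 + 32.2) = −20890.8.
Balance: K_1 + 36.9×ρ = K_2, so ρ = (K_2 − K_1)/36.9 = 104437/36.9 = 2830 kg/m³.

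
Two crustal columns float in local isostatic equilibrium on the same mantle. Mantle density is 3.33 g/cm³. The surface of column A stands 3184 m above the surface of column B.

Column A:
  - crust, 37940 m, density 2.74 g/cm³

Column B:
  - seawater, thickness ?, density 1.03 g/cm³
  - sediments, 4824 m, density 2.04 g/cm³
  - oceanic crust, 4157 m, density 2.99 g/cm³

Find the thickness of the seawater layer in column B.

1800 m

Take the compensation level at the base of the deeper column (depth z_c below the surface of column A) and equate Σ ρ_i t_i down to z_c; mantle fills any gap and the z_c terms cancel.
Column A: 37940×2.74 + (z_c − 37940)×3.33
Column B: 3184×0 + x×1.03 + 4824×2.04 + 4157×2.99 + (z_c − 3184 − 8981 − x)×3.33
The z_c×3.33 term appears on both sides and cancels. Collect the known terms of each column as K = Σ(ρt)_known − 3.33 × (depth of known layers): K_A = 103955.6 − 3.33×37940 = −22384.6; K_B = 22270.39 − 3.33×(3184 + 8981) = −18239.06.
Balance: K_A = K_B − x×(3.33 − 1.03), so x = (K_B − K_A)/(3.33 − 1.03) = 4145.54/2.3 = 1800 m.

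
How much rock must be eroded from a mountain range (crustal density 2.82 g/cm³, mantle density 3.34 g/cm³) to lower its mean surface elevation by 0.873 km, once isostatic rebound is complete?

5.61 km

Net drop Δ = e − u = e − e ρ_c/ρ_m = e (ρ_m − ρ_c)/ρ_m.
e = Δ ρ_m/(ρ_m − ρ_c) = 0.873 km × 3.34/0.52 = 5.61 km.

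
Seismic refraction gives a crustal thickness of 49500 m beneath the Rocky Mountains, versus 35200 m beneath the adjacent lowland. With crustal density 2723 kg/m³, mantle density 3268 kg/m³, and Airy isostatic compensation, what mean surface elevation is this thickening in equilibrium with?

Excess crust Δ = 49500 m − 35200 m = 14300 m, split between elevation h and root r with h + r = Δ.
Airy balance ρ_c h = (ρ_m − ρ_c) r gives r = h ρ_c/(ρ_m − ρ_c), so h (1 + ρ_c/(ρ_m − ρ_c)) = Δ, i.e. h = Δ (ρ_m − ρ_c)/ρ_m.
h = 14300 m × 545/3268 = 2380 m.

2380 m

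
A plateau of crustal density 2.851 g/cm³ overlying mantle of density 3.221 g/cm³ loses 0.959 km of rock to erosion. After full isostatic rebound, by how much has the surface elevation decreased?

Rebound u = e ρ_c/ρ_m = 0.959 km × 2.851/3.221 = 0.8488 km.
Net surface drop = e − u = 0.959 km − 0.8488 km = e (ρ_m − ρ_c)/ρ_m = 0.11 km.

0.11 km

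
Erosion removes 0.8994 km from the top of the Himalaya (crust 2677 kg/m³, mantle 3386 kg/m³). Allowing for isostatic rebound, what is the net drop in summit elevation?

0.188 km

Rebound u = e ρ_c/ρ_m = 0.8994 km × 2677/3386 = 0.7111 km.
Net surface drop = e − u = 0.8994 km − 0.7111 km = e (ρ_m − ρ_c)/ρ_m = 0.188 km.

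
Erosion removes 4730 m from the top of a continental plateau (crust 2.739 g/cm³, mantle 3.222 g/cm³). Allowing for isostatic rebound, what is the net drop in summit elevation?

Rebound u = e ρ_c/ρ_m = 4730 m × 2.739/3.222 = 4021 m.
Net surface drop = e − u = 4730 m − 4021 m = e (ρ_m − ρ_c)/ρ_m = 709 m.

709 m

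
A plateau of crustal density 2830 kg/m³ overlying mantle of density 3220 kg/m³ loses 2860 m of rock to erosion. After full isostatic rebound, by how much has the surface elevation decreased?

Rebound u = e ρ_c/ρ_m = 2860 m × 2830/3220 = 2514 m.
Net surface drop = e − u = 2860 m − 2514 m = e (ρ_m − ρ_c)/ρ_m = 346 m.

346 m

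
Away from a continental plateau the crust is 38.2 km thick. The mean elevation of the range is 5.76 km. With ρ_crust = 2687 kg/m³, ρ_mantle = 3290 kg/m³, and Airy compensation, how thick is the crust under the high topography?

Root depth r = h ρ_c / (ρ_m − ρ_c) = 5.76 km × 2687 / 603 = 25.67 km.
Total thickness = T + h + r = 38.2 km + 5.76 km + 25.67 km = 69.6 km.

69.6 km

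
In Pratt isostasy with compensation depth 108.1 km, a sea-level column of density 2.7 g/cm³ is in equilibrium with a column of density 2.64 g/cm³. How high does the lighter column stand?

2.46 km

ρ_ref D = ρ (D + h) → h = D (ρ_ref − ρ)/ρ.
h = 108.1 km × (2.7 − 2.64)/2.64 = 2.46 km.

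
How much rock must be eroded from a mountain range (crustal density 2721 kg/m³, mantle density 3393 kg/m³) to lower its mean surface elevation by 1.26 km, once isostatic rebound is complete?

6.36 km

Net drop Δ = e − u = e − e ρ_c/ρ_m = e (ρ_m − ρ_c)/ρ_m.
e = Δ ρ_m/(ρ_m − ρ_c) = 1.26 km × 3393/672 = 6.36 km.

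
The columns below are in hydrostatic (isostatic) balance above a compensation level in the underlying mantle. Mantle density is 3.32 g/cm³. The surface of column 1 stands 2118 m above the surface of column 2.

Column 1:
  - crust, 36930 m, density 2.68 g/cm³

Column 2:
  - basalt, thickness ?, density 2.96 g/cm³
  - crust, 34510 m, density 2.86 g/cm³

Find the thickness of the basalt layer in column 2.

Take the compensation level at the base of the deeper column (depth z_c below the surface of column 1) and equate Σ ρ_i t_i down to z_c; mantle fills any gap and the z_c terms cancel.
Column 1: 36930×2.68 + (z_c − 36930)×3.32
Column 2: 2118×0 + x×2.96 + 34510×2.86 + (z_c − 2118 − 34510 − x)×3.32
The z_c×3.32 term appears on both sides and cancels. Collect the known terms of each column as K = Σ(ρt)_known − 3.32 × (depth of known layers): K_1 = 98972.4 − 3.32×36930 = −23635.2; K_2 = 98698.6 − 3.32×(2118 + 34510) = −22906.36.
Balance: K_1 = K_2 − x×(3.32 − 2.96), so x = (K_2 − K_1)/(3.32 − 2.96) = 728.84/0.36 = 2020 m.

2020 m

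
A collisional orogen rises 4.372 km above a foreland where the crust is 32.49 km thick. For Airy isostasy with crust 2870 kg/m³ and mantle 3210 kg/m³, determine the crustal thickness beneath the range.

Root depth r = h ρ_c / (ρ_m − ρ_c) = 4.372 km × 2870 / 340 = 36.9 km.
Total thickness = T + h + r = 32.49 km + 4.372 km + 36.9 km = 73.8 km.

73.8 km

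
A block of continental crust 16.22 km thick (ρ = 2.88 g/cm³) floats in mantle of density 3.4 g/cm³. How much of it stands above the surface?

2.48 km

Floating equilibrium: submerged depth d = t ρ_obj/ρ_fluid = 16.22 km × 2.88/3.4 = 13.74 km.
Freeboard = t − d = 16.22 km − 13.74 km = 2.48 km.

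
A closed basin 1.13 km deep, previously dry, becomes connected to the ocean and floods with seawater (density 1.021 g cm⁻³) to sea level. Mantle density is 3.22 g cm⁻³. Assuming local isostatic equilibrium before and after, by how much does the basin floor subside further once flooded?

0.525 km

After flooding the water column is d + s deep. Its weight must equal the weight of mantle displaced by the extra subsidence s: (d + s) ρ_w = s ρ_m.
s = d ρ_w / (ρ_m − ρ_w) = 1.13 km × 1.021/(3.22 − 1.021) = 0.525 km.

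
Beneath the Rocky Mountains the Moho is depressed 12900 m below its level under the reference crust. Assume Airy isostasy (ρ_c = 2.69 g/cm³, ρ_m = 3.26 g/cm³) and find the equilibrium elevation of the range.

2730 m

Isostatic balance requires: ρ_c h = (ρ_m − ρ_c) r.
h = r (ρ_m − ρ_c) / ρ_c = 12900 m × (3.26 − 2.69) / 2.69 = 2730 m.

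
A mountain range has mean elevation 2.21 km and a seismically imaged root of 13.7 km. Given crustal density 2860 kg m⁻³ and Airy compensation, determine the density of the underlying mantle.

3320 kg m⁻³

Airy balance: ρ_c h = (ρ_m − ρ_c) r → ρ_m = ρ_c (1 + h/r).
ρ_m = 2860 × (1 + 2.21 km/13.7 km) = 3320 kg m⁻³.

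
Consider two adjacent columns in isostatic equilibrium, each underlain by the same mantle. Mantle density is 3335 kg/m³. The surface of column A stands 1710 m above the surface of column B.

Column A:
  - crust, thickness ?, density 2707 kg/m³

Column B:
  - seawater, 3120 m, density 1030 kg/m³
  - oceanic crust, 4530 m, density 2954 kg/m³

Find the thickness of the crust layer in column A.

23300 m

Take the compensation level at the base of the deeper column (depth z_c below the surface of column A) and equate Σ ρ_i t_i down to z_c; mantle fills any gap and the z_c terms cancel.
Column A: x×2707 + (z_c − 0 − x)×3335
Column B: 1710×0 + 3120×1030 + 4530×2954 + (z_c − 1710 − 7650)×3335
The z_c×3335 term appears on both sides and cancels. Collect the known terms of each column as K = Σ(ρt)_known − 3335 × (depth of known layers): K_A = 0 − 3335×0 = 0; K_B = 16595220 − 3335×(1710 + 7650) = −14620380.
Balance: K_A − x×(3335 − 2707) = K_B, so x = (K_A − K_B)/(3335 − 2707) = 14620400/628 = 23300 m.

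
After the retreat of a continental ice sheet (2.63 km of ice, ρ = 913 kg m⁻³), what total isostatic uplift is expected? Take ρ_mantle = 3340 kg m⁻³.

0.719 km

Removing the load lets mantle flow back in; uplift u satisfies ρ_ice t = ρ_m u.
u = t ρ_ice/ρ_m = 2.63 km × 913/3340 = 0.719 km.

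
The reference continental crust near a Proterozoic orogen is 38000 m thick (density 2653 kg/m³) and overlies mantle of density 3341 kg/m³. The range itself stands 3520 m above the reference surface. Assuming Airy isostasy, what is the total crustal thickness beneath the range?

Root depth r = h ρ_c / (ρ_m − ρ_c) = 3520 m × 2653 / 688 = 13570 m.
Total thickness = T + h + r = 38000 m + 3520 m + 13570 m = 55100 m.

55100 m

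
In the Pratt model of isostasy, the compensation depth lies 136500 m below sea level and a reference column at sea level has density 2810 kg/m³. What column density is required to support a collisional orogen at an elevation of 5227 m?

2710 kg/m³

Pratt balance: ρ_ref D = ρ (D + h).
ρ = ρ_ref D/(D + h) = 2810 × 136500 m/(136500 m + 5227 m) = 2710 kg/m³.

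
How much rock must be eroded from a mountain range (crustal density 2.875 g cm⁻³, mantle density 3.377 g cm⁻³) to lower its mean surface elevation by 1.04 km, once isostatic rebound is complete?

7 km

Net drop Δ = e − u = e − e ρ_c/ρ_m = e (ρ_m − ρ_c)/ρ_m.
e = Δ ρ_m/(ρ_m − ρ_c) = 1.04 km × 3.377/0.502 = 7 km.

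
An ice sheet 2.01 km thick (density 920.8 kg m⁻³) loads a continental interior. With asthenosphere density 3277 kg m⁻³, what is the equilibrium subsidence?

0.565 km

For local isostatic compensation: the ice load ρ_ice t is balanced by mantle displaced below, ρ_m s.
s = t ρ_ice / ρ_m = 2.01 km × 920.8/3277 = 0.565 km.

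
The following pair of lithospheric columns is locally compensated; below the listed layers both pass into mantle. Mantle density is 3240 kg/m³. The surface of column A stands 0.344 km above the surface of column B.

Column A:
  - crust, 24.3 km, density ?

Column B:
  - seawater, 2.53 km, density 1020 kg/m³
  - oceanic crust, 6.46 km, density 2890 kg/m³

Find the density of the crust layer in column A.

2870 kg/m³

Take the compensation level at the base of the deeper column (depth z_c below the surface of column A) and equate Σ ρ_i t_i down to z_c; mantle fills any gap and the z_c terms cancel.
Column A: 24.3×ρ + (z_c − 24.3)×3240
Column B: 0.344×0 + 2.53×1020 + 6.46×2890 + (z_c − 0.344 − 8.99)×3240
The z_c×3240 term appears on both sides and cancels. Collect the known terms of each column as K = Σ(ρt)_known − 3240 × (depth of known layers): K_A = 0 − 3240×24.3 = −78732; K_B = 21250 − 3240×(0.344 + 8.99) = −8992.16.
Balance: K_A + 24.3×ρ = K_B, so ρ = (K_B − K_A)/24.3 = 69739.8/24.3 = 2870 kg/m³.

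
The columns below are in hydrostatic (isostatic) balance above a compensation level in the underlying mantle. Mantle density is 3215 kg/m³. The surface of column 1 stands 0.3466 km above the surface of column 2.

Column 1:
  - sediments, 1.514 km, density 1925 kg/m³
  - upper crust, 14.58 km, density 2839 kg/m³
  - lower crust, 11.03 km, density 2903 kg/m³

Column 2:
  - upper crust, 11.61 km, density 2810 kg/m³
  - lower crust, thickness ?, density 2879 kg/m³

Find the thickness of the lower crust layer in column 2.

Take the compensation level at the base of the deeper column (depth z_c below the surface of column 1) and equate Σ ρ_i t_i down to z_c; mantle fills any gap and the z_c terms cancel.
Column 1: 1.514×1925 + 14.58×2839 + 11.03×2903 + (z_c − 27.124)×3215
Column 2: 0.3466×0 + 11.61×2810 + x×2879 + (z_c − 0.3466 − 11.61 − x)×3215
The z_c×3215 term appears on both sides and cancels. Collect the known terms of each column as K = Σ(ρt)_known − 3215 × (depth of known layers): K_1 = 76327.16 − 3215×27.124 = −10876.5; K_2 = 32624.1 − 3215×(0.3466 + 11.61) = −5816.369.
Balance: K_1 = K_2 − x×(3215 − 2879), so x = (K_2 − K_1)/(3215 − 2879) = 5060.13/336 = 15.1 km.

15.1 km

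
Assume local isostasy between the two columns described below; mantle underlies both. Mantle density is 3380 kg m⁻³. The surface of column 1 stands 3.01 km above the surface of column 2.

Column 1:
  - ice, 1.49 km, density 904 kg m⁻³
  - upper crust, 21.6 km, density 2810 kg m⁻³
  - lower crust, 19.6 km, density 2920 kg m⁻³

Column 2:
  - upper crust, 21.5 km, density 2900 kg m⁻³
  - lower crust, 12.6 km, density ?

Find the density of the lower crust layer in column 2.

3020 kg m⁻³

Take the compensation level at the base of the deeper column (depth z_c below the surface of column 1) and equate Σ ρ_i t_i down to z_c; mantle fills any gap and the z_c terms cancel.
Column 1: 1.49×904 + 21.6×2810 + 19.6×2920 + (z_c − 42.69)×3380
Column 2: 3.01×0 + 21.5×2900 + 12.6×ρ + (z_c − 3.01 − 34.1)×3380
The z_c×3380 term appears on both sides and cancels. Collect the known terms of each column as K = Σ(ρt)_known − 3380 × (depth of known layers): K_1 = 119274.96 − 3380×42.69 = −25017.24; K_2 = 62350 − 3380×(3.01 + 34.1) = −63081.8.
Balance: K_1 = K_2 + 12.6×ρ, so ρ = (K_1 − K_2)/12.6 = 38064.6/12.6 = 3020 kg m⁻³.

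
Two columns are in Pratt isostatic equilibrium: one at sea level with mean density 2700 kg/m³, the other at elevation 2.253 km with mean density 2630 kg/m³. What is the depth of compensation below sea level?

ρ_ref D = ρ (D + h) → D (ρ_ref − ρ) = ρ h.
D = ρ h/(ρ_ref − ρ) = 2630 × 2.253 km/(2700 − 2630) = 84.6 km.

84.6 km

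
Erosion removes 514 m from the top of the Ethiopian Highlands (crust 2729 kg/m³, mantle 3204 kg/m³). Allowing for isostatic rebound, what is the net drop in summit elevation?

76.2 m

Rebound u = e ρ_c/ρ_m = 514 m × 2729/3204 = 437.8 m.
Net surface drop = e − u = 514 m − 437.8 m = e (ρ_m − ρ_c)/ρ_m = 76.2 m.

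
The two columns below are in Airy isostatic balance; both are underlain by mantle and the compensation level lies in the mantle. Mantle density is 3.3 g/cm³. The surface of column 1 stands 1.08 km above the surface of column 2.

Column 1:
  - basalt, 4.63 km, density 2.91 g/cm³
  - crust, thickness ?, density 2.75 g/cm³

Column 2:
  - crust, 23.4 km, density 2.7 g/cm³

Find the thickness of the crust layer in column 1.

Take the compensation level at the base of the deeper column (depth z_c below the surface of column 1) and equate Σ ρ_i t_i down to z_c; mantle fills any gap and the z_c terms cancel.
Column 1: 4.63×2.91 + x×2.75 + (z_c − 4.63 − x)×3.3
Column 2: 1.08×0 + 23.4×2.7 + (z_c − 1.08 − 23.4)×3.3
The z_c×3.3 term appears on both sides and cancels. Collect the known terms of each column as K = Σ(ρt)_known − 3.3 × (depth of known layers): K_1 = 13.4733 − 3.3×4.63 = −1.8057; K_2 = 63.18 − 3.3×(1.08 + 23.4) = −17.604.
Balance: K_1 − x×(3.3 − 2.75) = K_2, so x = (K_1 − K_2)/(3.3 − 2.75) = 15.7983/0.55 = 28.7 km.

28.7 km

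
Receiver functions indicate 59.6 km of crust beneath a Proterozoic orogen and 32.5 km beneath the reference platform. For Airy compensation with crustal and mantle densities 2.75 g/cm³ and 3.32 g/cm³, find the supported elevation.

Excess crust Δ = 59.6 km − 32.5 km = 27.1 km, split between elevation h and root r with h + r = Δ.
Airy balance ρ_c h = (ρ_m − ρ_c) r gives r = h ρ_c/(ρ_m − ρ_c), so h (1 + ρ_c/(ρ_m − ρ_c)) = Δ, i.e. h = Δ (ρ_m − ρ_c)/ρ_m.
h = 27.1 km × 0.57/3.32 = 4.65 km.

4.65 km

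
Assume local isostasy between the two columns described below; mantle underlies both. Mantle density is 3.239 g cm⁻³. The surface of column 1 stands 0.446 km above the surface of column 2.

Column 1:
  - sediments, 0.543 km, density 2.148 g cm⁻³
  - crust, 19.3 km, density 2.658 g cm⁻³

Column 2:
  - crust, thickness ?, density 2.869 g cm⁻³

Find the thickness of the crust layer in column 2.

Take the compensation level at the base of the deeper column (depth z_c below the surface of column 1) and equate Σ ρ_i t_i down to z_c; mantle fills any gap and the z_c terms cancel.
Column 1: 0.543×2.148 + 19.3×2.658 + (z_c − 19.843)×3.239
Column 2: 0.446×0 + x×2.869 + (z_c − 0.446 − 0 − x)×3.239
The z_c×3.239 term appears on both sides and cancels. Collect the known terms of each column as K = Σ(ρt)_known − 3.239 × (depth of known layers): K_1 = 52.465764 − 3.239×19.843 = −11.805713; K_2 = 0 − 3.239×(0.446 + 0) = −1.444594.
Balance: K_1 = K_2 − x×(3.239 − 2.869), so x = (K_2 − K_1)/(3.239 − 2.869) = 10.3611/0.37 = 28 km.

28 km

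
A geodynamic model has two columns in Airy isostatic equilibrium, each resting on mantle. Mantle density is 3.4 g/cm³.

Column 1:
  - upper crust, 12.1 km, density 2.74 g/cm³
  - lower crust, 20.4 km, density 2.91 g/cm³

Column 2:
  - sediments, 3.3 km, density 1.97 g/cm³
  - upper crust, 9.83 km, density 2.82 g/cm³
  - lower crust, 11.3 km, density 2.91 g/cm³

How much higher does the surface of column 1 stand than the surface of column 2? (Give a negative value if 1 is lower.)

0.595 km

For any compensation level in the mantle, the mantle terms cancel and isostasy reduces to e = (Σt_1 − Σt_2) − (Σ(ρt)_1 − Σ(ρt)_2) / ρ_m.
Σt_1 = 32.5 km; Σt_2 = 24.43 km; Σ(ρt)_1 = 92.518; Σ(ρt)_2 = 67.1046 (in km·g/cm³).
e = (32.5 − 24.43) − (92.518 − 67.1046) / 3.4 = 0.595 km.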